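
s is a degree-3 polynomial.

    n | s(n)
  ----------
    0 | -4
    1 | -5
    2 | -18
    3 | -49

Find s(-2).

-14

Write s(n) = an³ + bn² + cn + d; the 4 given values yield a linear system in the 4 coefficients.
Solving, s(n) = -n³ - 3n² + 3n - 4.
Then s(-2) = -14.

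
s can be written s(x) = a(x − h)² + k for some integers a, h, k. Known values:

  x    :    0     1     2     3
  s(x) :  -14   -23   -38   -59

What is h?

First differences -9, -15, -21; second difference -6 = 2a, so a = -3.
Expanding, the x-coefficient is −2ah = 6h; matching it to the data gives h = -1, and then k = -11.
So s(x) = -3(x + 1)² − 11.
Hence h = -1.

-1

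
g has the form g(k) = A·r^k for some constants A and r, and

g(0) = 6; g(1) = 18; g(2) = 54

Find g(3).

Consecutive ratio: 18/6 = 3, and 54/18 = 3, so r = 3.
Then A·3^0 = 6 gives A = 6, and g(k) = 6·3^k.
g(3) = 6·3^3 = 162.

162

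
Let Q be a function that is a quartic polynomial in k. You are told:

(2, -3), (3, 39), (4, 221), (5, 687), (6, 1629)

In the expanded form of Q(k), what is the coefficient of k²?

-4

Write Q(k) = ak^4 + bk³ + ck² + dk + e; the 5 given values yield a linear system in the 5 coefficients.
Solving, Q(k) = 2k^4 - 4k³ - 4k² + 8k - 3.
The coefficient of k² is -4.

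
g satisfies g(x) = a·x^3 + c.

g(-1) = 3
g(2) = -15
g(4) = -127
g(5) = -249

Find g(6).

-431

From g(-1) = 3 and g(2) = -15: -1a + c = 3 and 8a + c = -15.
Subtracting: 9a = -18, so a = -2; then c = 3 − (-2)·(-1) = 1.
So g(x) = -2x³ + 1, and g(6) = -431.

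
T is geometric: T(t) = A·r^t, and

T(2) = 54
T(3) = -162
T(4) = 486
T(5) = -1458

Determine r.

Consecutive ratio: -162/54 = -3, and 486/(-162) = -3, so r = -3.
Then A·(-3)^2 = 54 gives A = 6, and T(t) = 6·(-3)^t.

-3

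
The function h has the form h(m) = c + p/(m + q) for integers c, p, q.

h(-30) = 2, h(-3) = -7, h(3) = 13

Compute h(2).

18

(h(m) − c)(m + q) = p for each data point; the three points give a linear system in c and q, then p follows.
Solving: c = 3, q = 0, p = 30, so h(m) = 3 + 30/(m + 0).
Then h(2) = 3 + 30/2 = 18.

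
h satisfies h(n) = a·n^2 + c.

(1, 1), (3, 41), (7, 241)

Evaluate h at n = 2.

16

From h(1) = 1 and h(3) = 41: 1a + c = 1 and 9a + c = 41.
Subtracting: 8a = 40, so a = 5; then c = 1 − 5·1 = -4.
So h(n) = 5n² − 4, and h(2) = 16.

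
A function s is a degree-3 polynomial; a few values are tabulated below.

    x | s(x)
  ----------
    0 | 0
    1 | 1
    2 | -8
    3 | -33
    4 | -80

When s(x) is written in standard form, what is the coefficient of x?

4

Write s(x) = ax³ + bx² + cx + d; the 5 given values yield a linear system in the 4 coefficients.
Solving, s(x) = -x³ - 2x² + 4x.
The coefficient of x is 4.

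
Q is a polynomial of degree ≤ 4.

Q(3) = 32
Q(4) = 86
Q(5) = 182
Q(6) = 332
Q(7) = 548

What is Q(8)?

842

Write Q(n) = an^4 + bn³ + cn² + dn + e; the 5 given values yield a linear system in the 5 coefficients.
Solving, the leading coefficient vanishes, and Q(n) = 2n³ - 3n² + n + 2.
Then Q(8) = 842.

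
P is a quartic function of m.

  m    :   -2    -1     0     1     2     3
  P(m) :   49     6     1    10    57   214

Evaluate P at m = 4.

Write P(m) = am^4 + bm³ + cm² + dm + e; the 6 given values yield a linear system in the 5 coefficients.
Solving, P(m) = 2m^4 + 5m² + 2m + 1.
Then P(4) = 601.

601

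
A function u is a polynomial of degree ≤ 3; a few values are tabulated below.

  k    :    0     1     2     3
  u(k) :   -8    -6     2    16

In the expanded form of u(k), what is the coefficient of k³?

0

First differences: 2, 8, 14. Second differences: 6, 6.
Level-2 differences are constant, so u has degree 2.
Fitting a degree-2 polynomial gives u(k) = 3k² - k - 8.
The coefficient of k³ is 0.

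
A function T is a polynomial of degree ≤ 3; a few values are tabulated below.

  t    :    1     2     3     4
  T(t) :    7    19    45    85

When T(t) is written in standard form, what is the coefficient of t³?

0

First differences: 12, 26, 40. Second differences: 14, 14.
Level-2 differences are constant, so T has degree 2.
Fitting a degree-2 polynomial gives T(t) = 7t² - 9t + 9.
The coefficient of t³ is 0.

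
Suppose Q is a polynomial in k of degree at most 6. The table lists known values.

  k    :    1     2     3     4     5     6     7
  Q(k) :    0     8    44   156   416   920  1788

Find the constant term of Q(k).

-4

First differences: 8, 36, 112, 260, 504, 868. Second differences: 28, 76, 148, 244, 364. Third differences: 48, 72, 96, 120. Fourth differences: 24, 24, 24.
Level-4 differences are constant, so Q has degree 4.
Fitting a degree-4 polynomial gives Q(k) = k^4 - 2k³ + k² + 4k - 4.
The constant term is Q(0) = -4.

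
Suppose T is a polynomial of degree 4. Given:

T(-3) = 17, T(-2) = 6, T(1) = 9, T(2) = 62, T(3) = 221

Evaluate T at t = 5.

1217

Write T(t) = at^4 + bt³ + ct² + dt + e; the 5 given values yield a linear system in the 5 coefficients.
Solving, T(t) = t^4 + 4t³ + 4t² - 2t + 2.
Then T(5) = 1217.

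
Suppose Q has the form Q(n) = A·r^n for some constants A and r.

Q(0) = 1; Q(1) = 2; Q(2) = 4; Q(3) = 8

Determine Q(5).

32

Consecutive ratio: 2/1 = 2, and 4/2 = 2, so r = 2.
Then A·2^0 = 1 gives A = 1, and Q(n) = 1·2^n.
Q(5) = 1·2^5 = 32.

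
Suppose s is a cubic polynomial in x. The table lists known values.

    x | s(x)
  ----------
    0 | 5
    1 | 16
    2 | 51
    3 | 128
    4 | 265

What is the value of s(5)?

First differences: 11, 35, 77, 137. Second differences: 24, 42, 60. Third differences: 18, 18.
Level-3 differences are constant, so s has degree 3.
Fitting a degree-3 polynomial gives s(x) = 3x³ + 3x² + 5x + 5.
Then s(5) = 480.

480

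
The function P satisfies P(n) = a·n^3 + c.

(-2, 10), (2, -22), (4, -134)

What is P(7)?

-692

From P(-2) = 10 and P(2) = -22: -8a + c = 10 and 8a + c = -22.
Subtracting: 16a = -32, so a = -2; then c = 10 − (-2)·(-8) = -6.
So P(n) = -2n³ − 6, and P(7) = -692.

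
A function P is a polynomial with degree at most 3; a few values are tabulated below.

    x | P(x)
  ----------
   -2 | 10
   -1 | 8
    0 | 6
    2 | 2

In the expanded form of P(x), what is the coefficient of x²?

Write P(x) = ax³ + bx² + cx + d; the 4 given values yield a linear system in the 4 coefficients.
Solving, the top 2 coefficients vanish, and P(x) = -2x + 6.
The coefficient of x² is 0.

0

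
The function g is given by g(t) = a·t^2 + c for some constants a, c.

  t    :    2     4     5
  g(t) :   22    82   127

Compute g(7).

From g(2) = 22 and g(4) = 82: 4a + c = 22 and 16a + c = 82.
Subtracting: 12a = 60, so a = 5; then c = 22 − 5·4 = 2.
So g(t) = 5t² + 2, and g(7) = 247.

247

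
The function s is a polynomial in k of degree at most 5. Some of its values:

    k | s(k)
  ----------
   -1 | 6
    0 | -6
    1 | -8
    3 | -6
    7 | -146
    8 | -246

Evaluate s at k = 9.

-384

Write s(k) = ak^5 + bk^4 + ck³ + dk² + ek + p; the 6 given values yield a linear system in the 6 coefficients.
Solving, the top 2 coefficients vanish, and s(k) = -k³ + 5k² - 6k - 6.
Then s(9) = -384.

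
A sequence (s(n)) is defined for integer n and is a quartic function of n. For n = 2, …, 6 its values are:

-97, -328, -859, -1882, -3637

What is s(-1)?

Write s(n) = an^4 + bn³ + cn² + dn + e; the 5 given values yield a linear system in the 5 coefficients.
Solving, s(n) = -2n^4 - 4n³ - 4n² - 5n - 7.
Then s(-1) = -4.

-4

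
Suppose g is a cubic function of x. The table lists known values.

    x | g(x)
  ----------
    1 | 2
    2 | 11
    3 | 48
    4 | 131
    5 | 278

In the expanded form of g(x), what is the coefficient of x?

0

First differences: 9, 37, 83, 147. Second differences: 28, 46, 64. Third differences: 18, 18.
Level-3 differences are constant, so g has degree 3.
Fitting a degree-3 polynomial gives g(x) = 3x³ - 4x² + 3.
The coefficient of x is 0.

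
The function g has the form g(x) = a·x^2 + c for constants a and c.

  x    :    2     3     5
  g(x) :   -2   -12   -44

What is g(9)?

From g(2) = -2 and g(3) = -12: 4a + c = -2 and 9a + c = -12.
Subtracting: 5a = -10, so a = -2; then c = -2 − (-2)·4 = 6.
So g(x) = -2x² + 6, and g(9) = -156.

-156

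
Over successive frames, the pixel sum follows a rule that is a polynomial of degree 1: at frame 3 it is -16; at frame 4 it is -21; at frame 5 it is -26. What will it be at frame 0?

Write the value at n as f(n).
First differences: -5, -5.
Level-1 differences are constant, so f has degree 1.
Fitting a degree-1 polynomial gives f(n) = -5n - 1.
Then f(0) = -1.

-1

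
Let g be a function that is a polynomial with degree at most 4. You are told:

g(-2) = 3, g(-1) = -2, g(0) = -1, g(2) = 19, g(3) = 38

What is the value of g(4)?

63

Write g(m) = am^4 + bm³ + cm² + dm + e; the 5 given values yield a linear system in the 5 coefficients.
Solving, the top 2 coefficients vanish, and g(m) = 3m² + 4m - 1.
Then g(4) = 63.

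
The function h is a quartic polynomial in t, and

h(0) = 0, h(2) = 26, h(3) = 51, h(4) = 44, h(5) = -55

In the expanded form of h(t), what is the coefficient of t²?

3

Write h(t) = at^4 + bt³ + ct² + dt + e; the 5 given values yield a linear system in the 5 coefficients.
Solving, h(t) = -t^4 + 4t³ + 3t² - t.
The coefficient of t² is 3.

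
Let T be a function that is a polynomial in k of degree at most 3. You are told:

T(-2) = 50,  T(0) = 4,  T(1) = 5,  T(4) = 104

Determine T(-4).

Write T(k) = ak³ + bk² + ck + d; the 4 given values yield a linear system in the 4 coefficients.
Solving, the leading coefficient vanishes, and T(k) = 8k² - 7k + 4.
Then T(-4) = 160.

160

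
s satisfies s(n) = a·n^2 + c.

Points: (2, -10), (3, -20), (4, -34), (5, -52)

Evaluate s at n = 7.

From s(2) = -10 and s(3) = -20: 4a + c = -10 and 9a + c = -20.
Subtracting: 5a = -10, so a = -2; then c = -10 − (-2)·4 = -2.
So s(n) = -2n² − 2, and s(7) = -100.

-100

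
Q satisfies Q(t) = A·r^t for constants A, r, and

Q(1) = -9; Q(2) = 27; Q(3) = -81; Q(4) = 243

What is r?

-3

Consecutive ratio: 27/(-9) = -3, and -81/27 = -3, so r = -3.
Then A·(-3)^1 = -9 gives A = 3, and Q(t) = 3·(-3)^t.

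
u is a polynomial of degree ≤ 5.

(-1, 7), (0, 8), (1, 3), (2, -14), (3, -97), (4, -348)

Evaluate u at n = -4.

Write u(n) = an^5 + bn^4 + cn³ + dn² + en + p; the 6 given values yield a linear system in the 6 coefficients.
Solving, the leading coefficient vanishes, and u(n) = -2n^4 + 3n³ - n² - 5n + 8.
Then u(-4) = -692.

-692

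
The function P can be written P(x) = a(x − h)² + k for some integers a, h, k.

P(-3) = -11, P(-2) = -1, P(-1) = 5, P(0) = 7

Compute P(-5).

-43

First differences 10, 6, 2; second difference -4 = 2a, so a = -2.
Expanding, the x-coefficient is −2ah = 4h; matching it to the data gives h = 0, and then k = 7.
So P(x) = -2(x + 0)² + 7.
P(-5) = -2·(-5)² + 7 = -43.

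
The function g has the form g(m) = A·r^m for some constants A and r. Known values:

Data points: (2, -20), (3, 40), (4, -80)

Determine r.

-2

Consecutive ratio: 40/(-20) = -2, and -80/40 = -2, so r = -2.
Then A·(-2)^2 = -20 gives A = -5, and g(m) = -5·(-2)^m.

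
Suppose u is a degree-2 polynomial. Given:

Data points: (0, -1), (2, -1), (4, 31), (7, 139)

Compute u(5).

59

Write u(t) = at² + bt + c; the 4 given values yield a linear system in the 3 coefficients.
Solving, u(t) = 4t² - 8t - 1.
Then u(5) = 59.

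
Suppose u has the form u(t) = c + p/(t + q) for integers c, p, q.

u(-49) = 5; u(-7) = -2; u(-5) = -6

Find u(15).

(u(t) − c)(t + q) = p for each data point; the three points give a linear system in c and q, then p follows.
Solving: c = 6, q = 1, p = 48, so u(t) = 6 + 48/(t + 1).
Then u(15) = 6 + 48/16 = 9.

9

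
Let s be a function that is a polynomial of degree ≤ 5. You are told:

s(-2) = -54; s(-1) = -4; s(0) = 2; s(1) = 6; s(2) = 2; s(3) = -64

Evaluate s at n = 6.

-1894

Write s(n) = an^5 + bn^4 + cn³ + dn² + en + p; the 6 given values yield a linear system in the 6 coefficients.
Solving, the leading coefficient vanishes, and s(n) = -2n^4 + 3n³ + n² + 2n + 2.
Then s(6) = -1894.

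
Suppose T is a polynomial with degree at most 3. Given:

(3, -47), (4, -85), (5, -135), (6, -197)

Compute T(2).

First differences: -38, -50, -62. Second differences: -12, -12.
Level-2 differences are constant, so T has degree 2.
Fitting a degree-2 polynomial gives T(m) = -6m² + 4m - 5.
Then T(2) = -21.

-21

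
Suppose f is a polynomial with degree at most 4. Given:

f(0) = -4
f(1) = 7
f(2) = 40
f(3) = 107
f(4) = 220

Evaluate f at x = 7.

Write f(x) = ax^4 + bx³ + cx² + dx + e; the 5 given values yield a linear system in the 5 coefficients.
Solving, the leading coefficient vanishes, and f(x) = 2x³ + 5x² + 4x - 4.
Then f(7) = 955.

955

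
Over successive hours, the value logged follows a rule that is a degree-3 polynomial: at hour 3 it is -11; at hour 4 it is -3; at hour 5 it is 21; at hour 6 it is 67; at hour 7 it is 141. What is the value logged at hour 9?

397

Write the value at k as f(k).
First differences: 8, 24, 46, 74. Second differences: 16, 22, 28. Third differences: 6, 6.
Level-3 differences are constant, so f has degree 3.
Fitting a degree-3 polynomial gives f(k) = k³ - 4k² - k + 1.
Then f(9) = 397.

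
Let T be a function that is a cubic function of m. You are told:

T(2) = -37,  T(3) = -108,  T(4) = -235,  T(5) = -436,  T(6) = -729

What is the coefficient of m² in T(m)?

First differences: -71, -127, -201, -293. Second differences: -56, -74, -92. Third differences: -18, -18.
Level-3 differences are constant, so T has degree 3.
Fitting a degree-3 polynomial gives T(m) = -3m³ - m² - 9m + 9.
The coefficient of m² is -1.

-1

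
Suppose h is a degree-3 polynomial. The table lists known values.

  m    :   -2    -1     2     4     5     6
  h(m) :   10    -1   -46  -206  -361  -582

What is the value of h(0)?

Write h(m) = am³ + bm² + cm + d; the 6 given values yield a linear system in the 4 coefficients.
Solving, h(m) = -2m³ - 3m² - 6m - 6.
Then h(0) = -6.

-6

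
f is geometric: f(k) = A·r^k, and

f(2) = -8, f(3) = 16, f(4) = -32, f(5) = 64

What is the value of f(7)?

256

Consecutive ratio: 16/(-8) = -2, and -32/16 = -2, so r = -2.
Then A·(-2)^2 = -8 gives A = -2, and f(k) = -2·(-2)^k.
f(7) = -2·(-2)^7 = 256.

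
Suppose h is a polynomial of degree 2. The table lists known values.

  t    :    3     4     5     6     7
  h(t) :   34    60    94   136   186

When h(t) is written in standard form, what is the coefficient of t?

-2

Write h(t) = at² + bt + c; the 5 given values yield a linear system in the 3 coefficients.
Solving, h(t) = 4t² - 2t + 4.
The coefficient of t is -2.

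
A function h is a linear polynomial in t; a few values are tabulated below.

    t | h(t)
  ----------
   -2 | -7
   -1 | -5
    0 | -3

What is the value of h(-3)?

-9

First differences: 2, 2.
Level-1 differences are constant, so h has degree 1.
Fitting a degree-1 polynomial gives h(t) = 2t - 3.
Then h(-3) = -9.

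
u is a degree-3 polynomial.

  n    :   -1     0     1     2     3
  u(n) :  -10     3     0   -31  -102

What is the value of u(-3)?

-36

First differences: 13, -3, -31, -71. Second differences: -16, -28, -40. Third differences: -12, -12.
Level-3 differences are constant, so u has degree 3.
Fitting a degree-3 polynomial gives u(n) = -2n³ - 8n² + 7n + 3.
Then u(-3) = -36.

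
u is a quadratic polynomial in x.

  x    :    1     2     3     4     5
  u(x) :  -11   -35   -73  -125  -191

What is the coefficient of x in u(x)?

First differences: -24, -38, -52, -66. Second differences: -14, -14, -14.
Level-2 differences are constant, so u has degree 2.
Fitting a degree-2 polynomial gives u(x) = -7x² - 3x - 1.
The coefficient of x is -3.

-3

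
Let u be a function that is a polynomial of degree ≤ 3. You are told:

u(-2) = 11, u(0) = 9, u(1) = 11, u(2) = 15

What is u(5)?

Write u(k) = ak³ + bk² + ck + d; the 4 given values yield a linear system in the 4 coefficients.
Solving, the leading coefficient vanishes, and u(k) = k² + k + 9.
Then u(5) = 39.

39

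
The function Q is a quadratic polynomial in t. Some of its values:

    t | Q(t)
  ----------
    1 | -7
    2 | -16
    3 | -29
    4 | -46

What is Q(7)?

Write Q(t) = at² + bt + c; the 4 given values yield a linear system in the 3 coefficients.
Solving, Q(t) = -2t² - 3t - 2.
Then Q(7) = -121.

-121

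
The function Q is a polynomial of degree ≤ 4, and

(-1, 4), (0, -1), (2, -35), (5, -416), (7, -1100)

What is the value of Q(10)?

Write Q(x) = ax^4 + bx³ + cx² + dx + e; the 5 given values yield a linear system in the 5 coefficients.
Solving, the leading coefficient vanishes, and Q(x) = -3x³ - x² - 3x - 1.
Then Q(10) = -3131.

-3131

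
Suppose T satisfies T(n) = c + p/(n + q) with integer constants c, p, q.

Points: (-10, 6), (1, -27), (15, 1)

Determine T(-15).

(T(n) − c)(n + q) = p for each data point; the three points give a linear system in c and q, then p follows.
Solving: c = 3, q = 0, p = -30, so T(n) = 3 − 30/(n + 0).
Then T(-15) = 3 − 30/(-15) = 5.

5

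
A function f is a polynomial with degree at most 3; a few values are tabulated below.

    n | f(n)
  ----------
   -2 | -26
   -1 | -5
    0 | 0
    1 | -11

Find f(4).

Write f(n) = an³ + bn² + cn + d; the 4 given values yield a linear system in the 4 coefficients.
Solving, the leading coefficient vanishes, and f(n) = -8n² - 3n.
Then f(4) = -140.

-140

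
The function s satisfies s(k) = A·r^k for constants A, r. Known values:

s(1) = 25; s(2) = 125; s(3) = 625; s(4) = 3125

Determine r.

5

Consecutive ratio: 125/25 = 5, and 625/125 = 5, so r = 5.
Then A·5^1 = 25 gives A = 5, and s(k) = 5·5^k.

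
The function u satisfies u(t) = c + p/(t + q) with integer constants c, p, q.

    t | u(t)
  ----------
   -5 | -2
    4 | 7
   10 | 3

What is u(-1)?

-8

(u(t) − c)(t + q) = p for each data point; the three points give a linear system in c and q, then p follows.
Solving: c = 1, q = -1, p = 18, so u(t) = 1 + 18/(t − 1).
Then u(-1) = 1 + 18/(-2) = -8.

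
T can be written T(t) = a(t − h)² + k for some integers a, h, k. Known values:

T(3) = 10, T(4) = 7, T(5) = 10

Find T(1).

34

First differences -3, 3; second difference 6 = 2a, so a = 3.
Expanding, the t-coefficient is −2ah = -6h; matching it to the data gives h = 4, and then k = 7.
So T(t) = 3(t − 4)² + 7.
T(1) = 3·(-3)² + 7 = 34.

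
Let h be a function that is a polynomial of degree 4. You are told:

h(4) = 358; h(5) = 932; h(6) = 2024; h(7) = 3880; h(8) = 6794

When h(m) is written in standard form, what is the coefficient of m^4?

Write h(m) = am^4 + bm³ + cm² + dm + e; the 5 given values yield a linear system in the 5 coefficients.
Solving, h(m) = 2m^4 - 3m³ + 2m² + m + 2.
The coefficient of m^4 is 2.

2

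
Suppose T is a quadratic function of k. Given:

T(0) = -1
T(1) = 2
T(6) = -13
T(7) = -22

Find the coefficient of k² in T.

-1

Write T(k) = ak² + bk + c; the 4 given values yield a linear system in the 3 coefficients.
Solving, T(k) = -k² + 4k - 1.
The coefficient of k² is -1.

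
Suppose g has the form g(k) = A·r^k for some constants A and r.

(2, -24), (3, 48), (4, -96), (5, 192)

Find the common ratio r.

-2

Consecutive ratio: 48/(-24) = -2, and -96/48 = -2, so r = -2.
Then A·(-2)^2 = -24 gives A = -6, and g(k) = -6·(-2)^k.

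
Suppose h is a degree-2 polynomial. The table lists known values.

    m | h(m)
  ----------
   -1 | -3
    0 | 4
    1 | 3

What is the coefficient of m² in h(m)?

-4

Write h(m) = am² + bm + c; the 3 given values yield a linear system in the 3 coefficients.
Solving, h(m) = -4m² + 3m + 4.
The coefficient of m² is -4.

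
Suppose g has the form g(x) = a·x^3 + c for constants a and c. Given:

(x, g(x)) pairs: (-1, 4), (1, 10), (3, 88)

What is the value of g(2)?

31

From g(-1) = 4 and g(1) = 10: -1a + c = 4 and 1a + c = 10.
Subtracting: 2a = 6, so a = 3; then c = 4 − 3·(-1) = 7.
So g(x) = 3x³ + 7, and g(2) = 31.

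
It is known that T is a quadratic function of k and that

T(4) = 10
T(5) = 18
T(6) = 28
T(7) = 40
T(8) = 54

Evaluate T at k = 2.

First differences: 8, 10, 12, 14. Second differences: 2, 2, 2.
Level-2 differences are constant, so T has degree 2.
Fitting a degree-2 polynomial gives T(k) = k² - k - 2.
Then T(2) = 0.

0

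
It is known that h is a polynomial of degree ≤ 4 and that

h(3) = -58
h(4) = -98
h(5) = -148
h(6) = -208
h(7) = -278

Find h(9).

-448

Write h(x) = ax^4 + bx³ + cx² + dx + e; the 5 given values yield a linear system in the 5 coefficients.
Solving, the top 2 coefficients vanish, and h(x) = -5x² - 5x + 2.
Then h(9) = -448.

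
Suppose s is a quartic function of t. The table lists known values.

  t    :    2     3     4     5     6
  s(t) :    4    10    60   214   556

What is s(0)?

Write s(t) = at^4 + bt³ + ct² + dt + e; the 5 given values yield a linear system in the 5 coefficients.
Solving, s(t) = t^4 - 4t³ + 3t² + 2t + 4.
The constant term is s(0) = 4.

4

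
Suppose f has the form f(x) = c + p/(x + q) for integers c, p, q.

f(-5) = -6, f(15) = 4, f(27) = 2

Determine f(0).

(f(x) − c)(x + q) = p for each data point; the three points give a linear system in c and q, then p follows.
Solving: c = 0, q = -3, p = 48, so f(x) = 48/(x − 3).
Then f(0) = 0 + 48/(-3) = -16.

-16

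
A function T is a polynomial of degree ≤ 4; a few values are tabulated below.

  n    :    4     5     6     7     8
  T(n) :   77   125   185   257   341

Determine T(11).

First differences: 48, 60, 72, 84. Second differences: 12, 12, 12.
Level-2 differences are constant, so T has degree 2.
Fitting a degree-2 polynomial gives T(n) = 6n² - 6n + 5.
Then T(11) = 665.

665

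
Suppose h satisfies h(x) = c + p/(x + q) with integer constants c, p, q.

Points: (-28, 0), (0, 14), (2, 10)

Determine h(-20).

(h(x) − c)(x + q) = p for each data point; the three points give a linear system in c and q, then p follows.
Solving: c = 2, q = 4, p = 48, so h(x) = 2 + 48/(x + 4).
Then h(-20) = 2 + 48/(-16) = -1.

-1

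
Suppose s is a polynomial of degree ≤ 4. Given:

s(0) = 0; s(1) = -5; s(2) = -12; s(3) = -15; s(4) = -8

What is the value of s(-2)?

-20

Write s(k) = ak^4 + bk³ + ck² + dk + e; the 5 given values yield a linear system in the 5 coefficients.
Solving, the leading coefficient vanishes, and s(k) = k³ - 4k² - 2k.
Then s(-2) = -20.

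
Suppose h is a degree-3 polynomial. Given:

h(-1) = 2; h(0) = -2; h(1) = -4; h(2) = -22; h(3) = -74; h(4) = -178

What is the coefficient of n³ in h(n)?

-3

First differences: -4, -2, -18, -52, -104. Second differences: 2, -16, -34, -52. Third differences: -18, -18, -18.
Level-3 differences are constant, so h has degree 3.
Fitting a degree-3 polynomial gives h(n) = -3n³ + n² - 2.
The coefficient of n³ is -3.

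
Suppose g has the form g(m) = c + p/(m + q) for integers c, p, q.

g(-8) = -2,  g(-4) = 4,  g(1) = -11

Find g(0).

(g(m) − c)(m + q) = p for each data point; the three points give a linear system in c and q, then p follows.
Solving: c = -5, q = 2, p = -18, so g(m) = -5 − 18/(m + 2).
Then g(0) = -5 − 18/2 = -14.

-14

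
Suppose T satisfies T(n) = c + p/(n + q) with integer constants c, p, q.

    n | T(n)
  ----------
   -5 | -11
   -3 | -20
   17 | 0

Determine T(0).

(T(n) − c)(n + q) = p for each data point; the three points give a linear system in c and q, then p follows.
Solving: c = -2, q = 1, p = 36, so T(n) = -2 + 36/(n + 1).
Then T(0) = -2 + 36/1 = 34.

34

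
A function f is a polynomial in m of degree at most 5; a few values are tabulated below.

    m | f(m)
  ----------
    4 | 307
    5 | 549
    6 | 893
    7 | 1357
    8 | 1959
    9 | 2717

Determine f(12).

First differences: 242, 344, 464, 602, 758. Second differences: 102, 120, 138, 156. Third differences: 18, 18, 18.
Level-3 differences are constant, so f has degree 3.
Fitting a degree-3 polynomial gives f(m) = 3m³ + 6m² + 5m - 1.
Then f(12) = 6107.

6107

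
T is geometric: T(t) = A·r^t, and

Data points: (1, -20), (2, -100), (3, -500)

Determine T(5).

-12500

Consecutive ratio: -100/(-20) = 5, and -500/(-100) = 5, so r = 5.
Then A·5^1 = -20 gives A = -4, and T(t) = -4·5^t.
T(5) = -4·5^5 = -12500.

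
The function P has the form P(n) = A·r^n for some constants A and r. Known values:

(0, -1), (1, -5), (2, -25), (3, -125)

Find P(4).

-625

Consecutive ratio: -5/(-1) = 5, and -25/(-5) = 5, so r = 5.
Then A·5^0 = -1 gives A = -1, and P(n) = -1·5^n.
P(4) = -1·5^4 = -625.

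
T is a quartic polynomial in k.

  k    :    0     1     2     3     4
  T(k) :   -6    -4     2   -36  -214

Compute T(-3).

-228

Write T(k) = ak^4 + bk³ + ck² + dk + e; the 5 given values yield a linear system in the 5 coefficients.
Solving, T(k) = -2k^4 + 4k³ + 4k² - 4k - 6.
Then T(-3) = -228.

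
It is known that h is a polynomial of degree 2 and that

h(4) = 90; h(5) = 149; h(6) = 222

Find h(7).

309

Write h(k) = ak² + bk + c; the 3 given values yield a linear system in the 3 coefficients.
Solving, h(k) = 7k² - 4k - 6.
Then h(7) = 309.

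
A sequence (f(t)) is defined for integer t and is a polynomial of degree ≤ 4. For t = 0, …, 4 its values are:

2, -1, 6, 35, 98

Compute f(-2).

First differences: -3, 7, 29, 63. Second differences: 10, 22, 34. Third differences: 12, 12.
Level-3 differences are constant, so f has degree 3.
Fitting a degree-3 polynomial gives f(t) = 2t³ - t² - 4t + 2.
Then f(-2) = -10.

-10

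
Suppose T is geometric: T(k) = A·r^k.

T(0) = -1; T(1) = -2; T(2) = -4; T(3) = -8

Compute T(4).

Consecutive ratio: -2/(-1) = 2, and -4/(-2) = 2, so r = 2.
Then A·2^0 = -1 gives A = -1, and T(k) = -1·2^k.
T(4) = -1·2^4 = -16.

-16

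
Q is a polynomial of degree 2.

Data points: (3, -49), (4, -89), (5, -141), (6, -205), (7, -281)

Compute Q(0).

-1

Write Q(k) = ak² + bk + c; the 5 given values yield a linear system in the 3 coefficients.
Solving, Q(k) = -6k² + 2k - 1.
Then Q(0) = -1.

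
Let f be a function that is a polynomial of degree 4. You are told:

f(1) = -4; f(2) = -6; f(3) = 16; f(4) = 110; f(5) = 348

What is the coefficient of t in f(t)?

Write f(t) = at^4 + bt³ + ct² + dt + e; the 5 given values yield a linear system in the 5 coefficients.
Solving, f(t) = t^4 - 2t³ - t² - 2.
The coefficient of t is 0.

0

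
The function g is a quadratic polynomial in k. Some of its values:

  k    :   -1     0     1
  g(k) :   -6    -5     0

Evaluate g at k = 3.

22

Write g(k) = ak² + bk + c; the 3 given values yield a linear system in the 3 coefficients.
Solving, g(k) = 2k² + 3k - 5.
Then g(3) = 22.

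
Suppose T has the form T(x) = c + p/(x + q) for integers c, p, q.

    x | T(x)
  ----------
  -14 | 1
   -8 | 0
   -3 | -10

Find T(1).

(T(x) − c)(x + q) = p for each data point; the three points give a linear system in c and q, then p follows.
Solving: c = 2, q = 2, p = 12, so T(x) = 2 + 12/(x + 2).
Then T(1) = 2 + 12/3 = 6.

6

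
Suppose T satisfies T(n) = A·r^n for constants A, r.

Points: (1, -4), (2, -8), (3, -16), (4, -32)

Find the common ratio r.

Consecutive ratio: -8/(-4) = 2, and -16/(-8) = 2, so r = 2.
Then A·2^1 = -4 gives A = -2, and T(n) = -2·2^n.

2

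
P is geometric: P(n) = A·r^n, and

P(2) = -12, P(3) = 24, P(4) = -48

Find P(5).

Consecutive ratio: 24/(-12) = -2, and -48/24 = -2, so r = -2.
Then A·(-2)^2 = -12 gives A = -3, and P(n) = -3·(-2)^n.
P(5) = -3·(-2)^5 = 96.

96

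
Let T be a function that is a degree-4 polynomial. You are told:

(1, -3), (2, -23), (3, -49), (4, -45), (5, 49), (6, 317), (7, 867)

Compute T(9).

First differences: -20, -26, 4, 94, 268, 550. Second differences: -6, 30, 90, 174, 282. Third differences: 36, 60, 84, 108. Fourth differences: 24, 24, 24.
Level-4 differences are constant, so T has degree 4.
Fitting a degree-4 polynomial gives T(m) = m^4 - 4m³ - 4m² + 5m - 1.
Then T(9) = 3365.

3365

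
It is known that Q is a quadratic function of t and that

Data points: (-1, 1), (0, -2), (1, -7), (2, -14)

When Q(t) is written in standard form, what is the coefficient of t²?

First differences: -3, -5, -7. Second differences: -2, -2.
Level-2 differences are constant, so Q has degree 2.
Fitting a degree-2 polynomial gives Q(t) = -t² - 4t - 2.
The coefficient of t² is -1.

-1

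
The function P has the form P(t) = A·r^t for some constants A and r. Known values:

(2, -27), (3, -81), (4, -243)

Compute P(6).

-2187

Consecutive ratio: -81/(-27) = 3, and -243/(-81) = 3, so r = 3.
Then A·3^2 = -27 gives A = -3, and P(t) = -3·3^t.
P(6) = -3·3^6 = -2187.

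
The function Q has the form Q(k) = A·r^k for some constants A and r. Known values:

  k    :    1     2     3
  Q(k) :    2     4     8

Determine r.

2

Consecutive ratio: 4/2 = 2, and 8/4 = 2, so r = 2.
Then A·2^1 = 2 gives A = 1, and Q(k) = 1·2^k.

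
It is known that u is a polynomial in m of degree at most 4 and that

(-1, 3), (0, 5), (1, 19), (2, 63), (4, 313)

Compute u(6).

899

Write u(m) = am^4 + bm³ + cm² + dm + e; the 5 given values yield a linear system in the 5 coefficients.
Solving, the leading coefficient vanishes, and u(m) = 3m³ + 6m² + 5m + 5.
Then u(6) = 899.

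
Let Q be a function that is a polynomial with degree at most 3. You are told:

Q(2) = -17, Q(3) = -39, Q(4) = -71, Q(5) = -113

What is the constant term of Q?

-3

First differences: -22, -32, -42. Second differences: -10, -10.
Level-2 differences are constant, so Q has degree 2.
Fitting a degree-2 polynomial gives Q(n) = -5n² + 3n - 3.
The constant term is Q(0) = -3.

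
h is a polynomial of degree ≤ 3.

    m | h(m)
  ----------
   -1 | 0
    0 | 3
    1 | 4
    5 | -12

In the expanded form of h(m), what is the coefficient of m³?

Write h(m) = am³ + bm² + cm + d; the 4 given values yield a linear system in the 4 coefficients.
Solving, the leading coefficient vanishes, and h(m) = -m² + 2m + 3.
The coefficient of m³ is 0.

0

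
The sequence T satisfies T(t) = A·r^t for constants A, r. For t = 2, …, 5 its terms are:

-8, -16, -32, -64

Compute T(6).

Consecutive ratio: -16/(-8) = 2, and -32/(-16) = 2, so r = 2.
Then A·2^2 = -8 gives A = -2, and T(t) = -2·2^t.
T(6) = -2·2^6 = -128.

-128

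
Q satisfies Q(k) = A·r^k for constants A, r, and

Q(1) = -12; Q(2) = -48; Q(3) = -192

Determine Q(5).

-3072

Consecutive ratio: -48/(-12) = 4, and -192/(-48) = 4, so r = 4.
Then A·4^1 = -12 gives A = -3, and Q(k) = -3·4^k.
Q(5) = -3·4^5 = -3072.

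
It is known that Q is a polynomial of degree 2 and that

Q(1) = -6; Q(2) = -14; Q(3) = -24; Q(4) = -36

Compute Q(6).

-66

First differences: -8, -10, -12. Second differences: -2, -2.
Level-2 differences are constant, so Q has degree 2.
Fitting a degree-2 polynomial gives Q(m) = -m² - 5m.
Then Q(6) = -66.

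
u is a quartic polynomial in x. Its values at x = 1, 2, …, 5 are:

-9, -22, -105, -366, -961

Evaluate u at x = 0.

-6

Write u(x) = ax^4 + bx³ + cx² + dx + e; the 5 given values yield a linear system in the 5 coefficients.
Solving, u(x) = -2x^4 + 2x³ + 3x² - 6x - 6.
Then u(0) = -6.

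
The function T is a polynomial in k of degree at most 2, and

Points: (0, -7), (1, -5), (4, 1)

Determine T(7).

Write T(k) = ak² + bk + c; the 3 given values yield a linear system in the 3 coefficients.
Solving, the leading coefficient vanishes, and T(k) = 2k - 7.
Then T(7) = 7.

7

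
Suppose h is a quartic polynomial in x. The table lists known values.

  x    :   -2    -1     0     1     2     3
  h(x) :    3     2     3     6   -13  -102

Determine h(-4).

First differences: -1, 1, 3, -19, -89. Second differences: 2, 2, -22, -70. Third differences: 0, -24, -48. Fourth differences: -24, -24.
Level-4 differences are constant, so h has degree 4.
Fitting a degree-4 polynomial gives h(x) = -x^4 - 2x³ + 2x² + 4x + 3.
Then h(-4) = -109.

-109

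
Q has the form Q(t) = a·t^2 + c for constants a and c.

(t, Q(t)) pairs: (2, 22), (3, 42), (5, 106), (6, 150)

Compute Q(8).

262

From Q(2) = 22 and Q(3) = 42: 4a + c = 22 and 9a + c = 42.
Subtracting: 5a = 20, so a = 4; then c = 22 − 4·4 = 6.
So Q(t) = 4t² + 6, and Q(8) = 262.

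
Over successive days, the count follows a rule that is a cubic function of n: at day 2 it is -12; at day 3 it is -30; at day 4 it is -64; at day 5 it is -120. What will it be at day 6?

-204

Write the value at n as P(n).
Write P(n) = an³ + bn² + cn + d; the 4 given values yield a linear system in the 4 coefficients.
Solving, P(n) = -n³ + n² - 4n.
Then P(6) = -204.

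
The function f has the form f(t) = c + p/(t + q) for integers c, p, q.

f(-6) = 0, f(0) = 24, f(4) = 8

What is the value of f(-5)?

(f(t) − c)(t + q) = p for each data point; the three points give a linear system in c and q, then p follows.
Solving: c = 4, q = 1, p = 20, so f(t) = 4 + 20/(t + 1).
Then f(-5) = 4 + 20/(-4) = -1.

-1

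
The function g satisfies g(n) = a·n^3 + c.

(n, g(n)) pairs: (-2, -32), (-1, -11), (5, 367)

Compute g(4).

184

From g(-2) = -32 and g(-1) = -11: -8a + c = -32 and -1a + c = -11.
Subtracting: 7a = 21, so a = 3; then c = -32 − 3·(-8) = -8.
So g(n) = 3n³ − 8, and g(4) = 184.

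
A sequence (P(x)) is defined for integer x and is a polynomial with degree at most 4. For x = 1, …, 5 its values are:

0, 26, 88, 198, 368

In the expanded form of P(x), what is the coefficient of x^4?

First differences: 26, 62, 110, 170. Second differences: 36, 48, 60. Third differences: 12, 12.
Level-3 differences are constant, so P has degree 3.
Fitting a degree-3 polynomial gives P(x) = 2x³ + 6x² - 6x - 2.
The coefficient of x^4 is 0.

0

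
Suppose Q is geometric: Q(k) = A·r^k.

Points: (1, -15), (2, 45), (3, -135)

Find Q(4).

405

Consecutive ratio: 45/(-15) = -3, and -135/45 = -3, so r = -3.
Then A·(-3)^1 = -15 gives A = 5, and Q(k) = 5·(-3)^k.
Q(4) = 5·(-3)^4 = 405.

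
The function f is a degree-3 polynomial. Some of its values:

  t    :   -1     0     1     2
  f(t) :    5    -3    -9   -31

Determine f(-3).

Write f(t) = at³ + bt² + ct + d; the 4 given values yield a linear system in the 4 coefficients.
Solving, f(t) = -3t³ + t² - 4t - 3.
Then f(-3) = 99.

99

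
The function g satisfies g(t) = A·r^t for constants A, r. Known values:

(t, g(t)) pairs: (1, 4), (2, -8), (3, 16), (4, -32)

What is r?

Consecutive ratio: -8/4 = -2, and 16/(-8) = -2, so r = -2.
Then A·(-2)^1 = 4 gives A = -2, and g(t) = -2·(-2)^t.

-2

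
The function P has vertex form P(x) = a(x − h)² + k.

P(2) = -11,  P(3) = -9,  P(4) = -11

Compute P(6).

-27

First differences 2, -2; second difference -4 = 2a, so a = -2.
Expanding, the x-coefficient is −2ah = 4h; matching it to the data gives h = 3, and then k = -9.
So P(x) = -2(x − 3)² − 9.
P(6) = -2·3² − 9 = -27.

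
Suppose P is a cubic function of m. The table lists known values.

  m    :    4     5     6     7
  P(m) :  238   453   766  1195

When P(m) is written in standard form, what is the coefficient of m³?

Write P(m) = am³ + bm² + cm + d; the 4 given values yield a linear system in the 4 coefficients.
Solving, P(m) = 3m³ + 4m² - 4m - 2.
The coefficient of m³ is 3.

3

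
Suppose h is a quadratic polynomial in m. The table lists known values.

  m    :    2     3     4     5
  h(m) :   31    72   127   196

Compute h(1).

First differences: 41, 55, 69. Second differences: 14, 14.
Level-2 differences are constant, so h has degree 2.
Fitting a degree-2 polynomial gives h(m) = 7m² + 6m - 9.
Then h(1) = 4.

4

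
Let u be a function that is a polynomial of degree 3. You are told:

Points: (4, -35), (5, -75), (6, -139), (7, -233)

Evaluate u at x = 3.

-13

Write u(x) = ax³ + bx² + cx + d; the 4 given values yield a linear system in the 4 coefficients.
Solving, u(x) = -x³ + 3x² - 6x + 5.
Then u(3) = -13.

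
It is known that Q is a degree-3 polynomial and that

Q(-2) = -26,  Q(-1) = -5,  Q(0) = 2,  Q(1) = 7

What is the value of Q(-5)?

Write Q(n) = an³ + bn² + cn + d; the 4 given values yield a linear system in the 4 coefficients.
Solving, Q(n) = 2n³ - n² + 4n + 2.
Then Q(-5) = -293.

-293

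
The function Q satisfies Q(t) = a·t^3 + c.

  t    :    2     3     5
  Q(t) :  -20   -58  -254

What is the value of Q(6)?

From Q(2) = -20 and Q(3) = -58: 8a + c = -20 and 27a + c = -58.
Subtracting: 19a = -38, so a = -2; then c = -20 − (-2)·8 = -4.
So Q(t) = -2t³ − 4, and Q(6) = -436.

-436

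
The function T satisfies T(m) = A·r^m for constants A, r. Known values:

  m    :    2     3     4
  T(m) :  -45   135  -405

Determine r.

-3

Consecutive ratio: 135/(-45) = -3, and -405/135 = -3, so r = -3.
Then A·(-3)^2 = -45 gives A = -5, and T(m) = -5·(-3)^m.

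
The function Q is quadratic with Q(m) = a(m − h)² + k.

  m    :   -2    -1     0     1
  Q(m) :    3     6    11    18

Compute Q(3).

38

First differences 3, 5, 7; second difference 2 = 2a, so a = 1.
Expanding, the m-coefficient is −2ah = -2h; matching it to the data gives h = -3, and then k = 2.
So Q(m) = 1(m + 3)² + 2.
Q(3) = 1·6² + 2 = 38.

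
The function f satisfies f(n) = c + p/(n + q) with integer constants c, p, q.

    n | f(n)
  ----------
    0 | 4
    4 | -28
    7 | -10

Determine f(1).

(f(n) − c)(n + q) = p for each data point; the three points give a linear system in c and q, then p follows.
Solving: c = -4, q = -3, p = -24, so f(n) = -4 − 24/(n − 3).
Then f(1) = -4 − 24/(-2) = 8.

8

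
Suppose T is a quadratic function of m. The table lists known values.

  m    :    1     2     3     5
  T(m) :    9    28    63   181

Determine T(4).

Write T(m) = am² + bm + c; the 4 given values yield a linear system in the 3 coefficients.
Solving, T(m) = 8m² - 5m + 6.
Then T(4) = 114.

114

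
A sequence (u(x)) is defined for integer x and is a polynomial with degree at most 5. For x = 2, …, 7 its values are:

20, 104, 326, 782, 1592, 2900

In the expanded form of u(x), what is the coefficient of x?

1

First differences: 84, 222, 456, 810, 1308. Second differences: 138, 234, 354, 498. Third differences: 96, 120, 144. Fourth differences: 24, 24.
Level-4 differences are constant, so u has degree 4.
Fitting a degree-4 polynomial gives u(x) = x^4 + 2x³ - 4x² + x + 2.
The coefficient of x is 1.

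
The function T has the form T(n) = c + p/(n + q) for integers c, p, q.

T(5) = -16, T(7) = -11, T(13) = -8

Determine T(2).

14

(T(n) − c)(n + q) = p for each data point; the three points give a linear system in c and q, then p follows.
Solving: c = -6, q = -3, p = -20, so T(n) = -6 − 20/(n − 3).
Then T(2) = -6 − 20/(-1) = 14.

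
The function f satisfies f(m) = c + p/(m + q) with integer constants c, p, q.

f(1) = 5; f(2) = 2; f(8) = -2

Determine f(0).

(f(m) − c)(m + q) = p for each data point; the three points give a linear system in c and q, then p follows.
Solving: c = -4, q = 1, p = 18, so f(m) = -4 + 18/(m + 1).
Then f(0) = -4 + 18/1 = 14.

14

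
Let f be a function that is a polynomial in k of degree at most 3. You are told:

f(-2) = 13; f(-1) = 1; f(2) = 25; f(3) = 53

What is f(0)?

-1

Write f(k) = ak³ + bk² + ck + d; the 4 given values yield a linear system in the 4 coefficients.
Solving, the leading coefficient vanishes, and f(k) = 5k² + 3k - 1.
Then f(0) = -1.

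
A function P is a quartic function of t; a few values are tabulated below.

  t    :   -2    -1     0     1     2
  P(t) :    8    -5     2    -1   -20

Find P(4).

Write P(t) = at^4 + bt³ + ct² + dt + e; the 5 given values yield a linear system in the 5 coefficients.
Solving, P(t) = t^4 - 3t³ - 6t² + 5t + 2.
Then P(4) = -10.

-10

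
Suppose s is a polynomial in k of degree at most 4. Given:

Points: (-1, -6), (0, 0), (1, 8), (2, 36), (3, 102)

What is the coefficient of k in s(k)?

4

Write s(k) = ak^4 + bk³ + ck² + dk + e; the 5 given values yield a linear system in the 5 coefficients.
Solving, the leading coefficient vanishes, and s(k) = 3k³ + k² + 4k.
The coefficient of k is 4.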